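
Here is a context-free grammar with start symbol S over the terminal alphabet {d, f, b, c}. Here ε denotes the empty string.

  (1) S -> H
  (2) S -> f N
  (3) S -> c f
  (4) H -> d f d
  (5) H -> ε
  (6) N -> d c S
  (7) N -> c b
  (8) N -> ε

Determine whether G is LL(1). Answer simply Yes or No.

FIRST(S) = {ε, c, d, f}
FIRST(H) = {ε, d}
FIRST(N) = {ε, c, d}
FOLLOW(S) = {$}
FOLLOW(H) = {$}
FOLLOW(N) = {$}
Each cell of M receives at most one production.

Yes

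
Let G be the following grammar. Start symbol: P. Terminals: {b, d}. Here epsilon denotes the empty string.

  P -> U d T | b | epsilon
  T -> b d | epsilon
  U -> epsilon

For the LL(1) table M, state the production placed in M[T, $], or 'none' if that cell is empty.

T -> epsilon

FIRST(T) = {epsilon, b}
FIRST(U) = {epsilon}
FIRST(P) = {epsilon, b, d}  (via U d T)
FOLLOW(P) includes $ since P is the start symbol.
FOLLOW(P): P appears on no right-hand side. Thus FOLLOW(P) = {$}.
FOLLOW(T): in P->U d T, the suffix after T is empty, so FOLLOW(T) ⊇ FOLLOW(P) = {$}. Thus FOLLOW(T) = {$}.
For T -> b d: FIRST(b d) = {b}, so it goes in M[T, t] for t ∈ {b}.
For T -> epsilon: FIRST(epsilon) = {epsilon}, so it goes in M[T, t] for t ∈ {}; since epsilon ∈ FIRST, also for every t ∈ FOLLOW(T) = {$}.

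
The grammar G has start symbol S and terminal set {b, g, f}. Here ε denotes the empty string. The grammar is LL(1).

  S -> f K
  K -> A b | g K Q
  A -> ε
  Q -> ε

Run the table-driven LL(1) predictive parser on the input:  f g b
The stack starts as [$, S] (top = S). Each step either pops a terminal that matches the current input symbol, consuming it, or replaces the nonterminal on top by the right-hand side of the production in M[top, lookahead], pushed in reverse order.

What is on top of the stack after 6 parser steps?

step 1: stack=$ S  input=f g b $  — expand S -> f K
step 2: stack=$ K f  input=f g b $  — match f
step 3: stack=$ K  input=g b $  — expand K -> g K Q
step 4: stack=$ Q K g  input=g b $  — match g
step 5: stack=$ Q K  input=b $  — expand K -> A b
step 6: stack=$ Q b A  input=b $  — expand A -> ε
Stack after step 6: $ Q b (top = b).

b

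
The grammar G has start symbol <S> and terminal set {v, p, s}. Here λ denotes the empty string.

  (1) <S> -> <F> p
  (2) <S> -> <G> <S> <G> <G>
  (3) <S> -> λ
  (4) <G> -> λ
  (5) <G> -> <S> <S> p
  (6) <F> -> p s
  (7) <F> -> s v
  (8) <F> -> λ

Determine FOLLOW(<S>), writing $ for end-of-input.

{$, p, s}

FIRST(<F>) = {λ, p, s}
FIRST(<S>) = {λ, p, s}  (via <F> p, <G> <S> <G> <G>)
FIRST(<G>) = {λ, p, s}  (via <S> <S> p)
FOLLOW(<S>) includes $ since <S> is the start symbol.
FOLLOW(<S>): in <S>-><G> <S> <G> <G>, <S> is followed by <G> <G> with FIRST {λ, p, s}; in <S>-><G> <S> <G> <G>, the suffix after <S> is nullable (adds nothing new); in <G>-><S> <S> p (occurrence 1), <S> is followed by <S> p with FIRST {p, s}; in <G>-><S> <S> p (occurrence 2), <S> is followed by p with FIRST {p}. Thus FOLLOW(<S>) = {$, p, s}.
FOLLOW(<G>): in <S>-><G> <S> <G> <G> (occurrence 1), <G> is followed by <S> <G> <G> with FIRST {λ, p, s}; in <S>-><G> <S> <G> <G> (occurrence 1), the suffix after <G> is nullable, so FOLLOW(<G>) ⊇ FOLLOW(<S>) = {$, p, s}; in <S>-><G> <S> <G> <G> (occurrence 2), <G> is followed by <G> with FIRST {λ, p, s}; in <S>-><G> <S> <G> <G> (occurrence 2), the suffix after <G> is nullable, so FOLLOW(<G>) ⊇ FOLLOW(<S>) = {$, p, s}; in <S>-><G> <S> <G> <G> (occurrence 3), the suffix after <G> is empty, so FOLLOW(<G>) ⊇ FOLLOW(<S>) = {$, p, s}. Thus FOLLOW(<G>) = {$, p, s}.
FOLLOW(<F>): in <S>-><F> p, <F> is followed by p with FIRST {p}. Thus FOLLOW(<F>) = {p}.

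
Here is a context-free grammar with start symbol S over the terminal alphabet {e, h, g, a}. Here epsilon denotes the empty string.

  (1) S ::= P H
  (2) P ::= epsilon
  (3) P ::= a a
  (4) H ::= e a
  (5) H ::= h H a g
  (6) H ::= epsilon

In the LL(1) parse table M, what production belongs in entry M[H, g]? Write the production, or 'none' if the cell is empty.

none

FIRST(P) = {epsilon, a}
FIRST(H) = {epsilon, e, h}
FIRST(S) = {epsilon, a, e, h}  (via P H)
FOLLOW(S) includes $ since S is the start symbol.
FOLLOW(S): S appears on no right-hand side. Thus FOLLOW(S) = {$}.
FOLLOW(H): in S::=P H, the suffix after H is empty, so FOLLOW(H) ⊇ FOLLOW(S) = {$}; in H::=h H a g, H is followed by a g with FIRST {a}. Thus FOLLOW(H) = {$, a}.
For H ::= e a: FIRST(e a) = {e}, so it goes in M[H, t] for t ∈ {e}.
For H ::= h H a g: FIRST(h H a g) = {h}, so it goes in M[H, t] for t ∈ {h}.
For H ::= epsilon: FIRST(epsilon) = {epsilon}, so it goes in M[H, t] for t ∈ {}; since epsilon ∈ FIRST, also for every t ∈ FOLLOW(H) = {$, a}.
None of these place a production in M[H, g].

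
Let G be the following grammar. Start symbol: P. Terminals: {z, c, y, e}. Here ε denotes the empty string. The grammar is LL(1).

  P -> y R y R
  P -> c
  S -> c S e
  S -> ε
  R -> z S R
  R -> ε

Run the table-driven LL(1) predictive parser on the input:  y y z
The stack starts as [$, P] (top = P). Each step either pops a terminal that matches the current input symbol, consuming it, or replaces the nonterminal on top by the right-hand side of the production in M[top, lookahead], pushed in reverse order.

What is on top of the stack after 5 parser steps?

     Stack      Input    Action
  1  $ P        y y z $  expand P -> y R y R
  2  $ R y R y  y y z $  match y
  3  $ R y R    y z $    expand R -> ε
  4  $ R y      y z $    match y
  5  $ R        z $      expand R -> z S R
Stack after step 5: $ R S z (top = z).

z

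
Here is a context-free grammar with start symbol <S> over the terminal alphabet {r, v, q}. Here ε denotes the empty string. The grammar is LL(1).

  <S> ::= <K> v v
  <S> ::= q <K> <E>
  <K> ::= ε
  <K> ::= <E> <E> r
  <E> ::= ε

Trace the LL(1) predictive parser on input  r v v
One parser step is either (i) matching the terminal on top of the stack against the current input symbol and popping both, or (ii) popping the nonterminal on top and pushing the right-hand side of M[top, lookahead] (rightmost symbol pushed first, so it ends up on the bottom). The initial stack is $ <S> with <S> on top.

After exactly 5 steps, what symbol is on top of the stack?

v

step 1: stack=$ <S>  input=r v v $  — expand <S> ::= <K> v v
step 2: stack=$ v v <K>  input=r v v $  — expand <K> ::= <E> <E> r
step 3: stack=$ v v r <E> <E>  input=r v v $  — expand <E> ::= ε
step 4: stack=$ v v r <E>  input=r v v $  — expand <E> ::= ε
step 5: stack=$ v v r  input=r v v $  — match r
Stack after step 5: $ v v (top = v).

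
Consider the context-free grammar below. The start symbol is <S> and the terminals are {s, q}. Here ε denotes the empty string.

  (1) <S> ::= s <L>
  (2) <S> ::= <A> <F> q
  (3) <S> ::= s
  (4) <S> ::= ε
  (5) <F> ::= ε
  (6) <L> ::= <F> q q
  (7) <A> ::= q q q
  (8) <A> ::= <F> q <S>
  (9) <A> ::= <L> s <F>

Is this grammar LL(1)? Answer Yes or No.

No

FIRST(<S>) = {ε, q, s}
FIRST(<F>) = {ε}
FIRST(<L>) = {q}
FIRST(<A>) = {q}
FOLLOW(<S>) = {$, q}
FOLLOW(<F>) = {q}
FOLLOW(<L>) = {$, q, s}
FOLLOW(<A>) = {q}
Cell M[<A>, q] receives both <A> ::= q q q and <A> ::= <F> q <S> and <A> ::= <L> s <F> — the grammar is not LL(1).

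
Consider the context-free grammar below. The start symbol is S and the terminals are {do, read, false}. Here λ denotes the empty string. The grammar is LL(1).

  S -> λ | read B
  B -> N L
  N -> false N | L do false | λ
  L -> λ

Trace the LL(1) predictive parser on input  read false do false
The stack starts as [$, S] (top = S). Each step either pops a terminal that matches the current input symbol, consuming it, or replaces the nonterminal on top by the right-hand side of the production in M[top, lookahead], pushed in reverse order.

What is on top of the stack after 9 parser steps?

     Stack           Input                  Action
  1  $ S             read false do false $  expand S -> read B
  2  $ B read        read false do false $  match read
  3  $ B             false do false $       expand B -> N L
  4  $ L N           false do false $       expand N -> false N
  5  $ L N false     false do false $       match false
  6  $ L N           do false $             expand N -> L do false
  7  $ L false do L  do false $             expand L -> λ
  8  $ L false do    do false $             match do
  9  $ L false       false $                match false
Stack after step 9: $ L (top = L).

L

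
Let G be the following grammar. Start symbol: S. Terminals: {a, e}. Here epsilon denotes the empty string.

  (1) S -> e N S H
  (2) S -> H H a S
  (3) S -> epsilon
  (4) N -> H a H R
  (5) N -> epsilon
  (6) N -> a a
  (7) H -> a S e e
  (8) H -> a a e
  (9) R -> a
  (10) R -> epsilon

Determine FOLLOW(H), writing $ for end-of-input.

FIRST(H) = {a}
FIRST(R) = {epsilon, a}
FIRST(S) = {epsilon, a, e}  (via H H a S)
FIRST(N) = {epsilon, a}  (via H a H R)
FOLLOW(S) includes $ since S is the start symbol.
FOLLOW(S): in S->e N S H, S is followed by H with FIRST {a}; in S->H H a S, the suffix after S is empty (adds nothing new); in H->a S e e, S is followed by e e with FIRST {e}. Thus FOLLOW(S) = {$, a, e}.
FOLLOW(N): in S->e N S H, N is followed by S H with FIRST {a, e}. Thus FOLLOW(N) = {a, e}.
FOLLOW(H): in S->e N S H, the suffix after H is empty, so FOLLOW(H) ⊇ FOLLOW(S) = {$, a, e}; in S->H H a S (occurrence 1), H is followed by H a S with FIRST {a}; in S->H H a S (occurrence 2), H is followed by a S with FIRST {a}; in N->H a H R (occurrence 1), H is followed by a H R with FIRST {a}; in N->H a H R (occurrence 2), H is followed by R with FIRST {epsilon, a}; in N->H a H R (occurrence 2), the suffix after H is nullable, so FOLLOW(H) ⊇ FOLLOW(N) = {a, e}. Thus FOLLOW(H) = {$, a, e}.
FOLLOW(R): in N->H a H R, the suffix after R is empty, so FOLLOW(R) ⊇ FOLLOW(N) = {a, e}. Thus FOLLOW(R) = {a, e}.

{$, a, e}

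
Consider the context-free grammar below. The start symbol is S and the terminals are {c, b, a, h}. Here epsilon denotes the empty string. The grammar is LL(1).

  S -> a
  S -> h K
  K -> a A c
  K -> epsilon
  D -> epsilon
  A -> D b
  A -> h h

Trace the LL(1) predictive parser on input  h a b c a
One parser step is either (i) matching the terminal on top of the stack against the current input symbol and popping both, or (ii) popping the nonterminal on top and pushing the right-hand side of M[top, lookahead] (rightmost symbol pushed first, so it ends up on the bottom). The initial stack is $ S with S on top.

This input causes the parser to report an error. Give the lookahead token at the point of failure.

step 1: stack=$ S  input=h a b c a $  — expand S -> h K
step 2: stack=$ K h  input=h a b c a $  — match h
step 3: stack=$ K  input=a b c a $  — expand K -> a A c
step 4: stack=$ c A a  input=a b c a $  — match a
step 5: stack=$ c A  input=b c a $  — expand A -> D b
step 6: stack=$ c b D  input=b c a $  — expand D -> epsilon
step 7: stack=$ c b  input=b c a $  — match b
step 8: stack=$ c  input=c a $  — match c
step 9: stack=$  input=a $  — error: stack empty but input remains

a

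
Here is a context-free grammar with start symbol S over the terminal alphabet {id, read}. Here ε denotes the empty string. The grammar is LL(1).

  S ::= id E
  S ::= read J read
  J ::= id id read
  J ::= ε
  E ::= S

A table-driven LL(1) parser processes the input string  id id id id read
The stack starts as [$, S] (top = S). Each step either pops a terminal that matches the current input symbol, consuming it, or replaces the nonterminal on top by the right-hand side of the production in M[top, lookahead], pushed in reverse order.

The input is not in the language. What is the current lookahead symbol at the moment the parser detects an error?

      Stack          Input               Action
   1  $ S            id id id id read $  expand S ::= id E
   2  $ E id         id id id id read $  match id
   3  $ E            id id id read $     expand E ::= S
   4  $ S            id id id read $     expand S ::= id E
   5  $ E id         id id id read $     match id
   6  $ E            id id read $        expand E ::= S
   7  $ S            id id read $        expand S ::= id E
   8  $ E id         id id read $        match id
   9  $ E            id read $           expand E ::= S
  10  $ S            id read $           expand S ::= id E
  11  $ E id         id read $           match id
  12  $ E            read $              expand E ::= S
  13  $ S            read $              expand S ::= read J read
  14  $ read J read  read $              match read
  15  $ read J       $                   error: M[J, $] is empty

$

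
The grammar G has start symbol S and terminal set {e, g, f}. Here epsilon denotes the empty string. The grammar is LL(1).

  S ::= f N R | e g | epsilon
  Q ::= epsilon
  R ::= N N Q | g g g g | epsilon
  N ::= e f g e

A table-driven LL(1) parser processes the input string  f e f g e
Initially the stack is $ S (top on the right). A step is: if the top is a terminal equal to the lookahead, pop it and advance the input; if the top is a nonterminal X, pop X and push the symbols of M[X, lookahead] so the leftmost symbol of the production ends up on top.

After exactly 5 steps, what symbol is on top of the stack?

g

step 1: stack=$ S  input=f e f g e $  — expand S ::= f N R
step 2: stack=$ R N f  input=f e f g e $  — match f
step 3: stack=$ R N  input=e f g e $  — expand N ::= e f g e
step 4: stack=$ R e g f e  input=e f g e $  — match e
step 5: stack=$ R e g f  input=f g e $  — match f
Stack after step 5: $ R e g (top = g).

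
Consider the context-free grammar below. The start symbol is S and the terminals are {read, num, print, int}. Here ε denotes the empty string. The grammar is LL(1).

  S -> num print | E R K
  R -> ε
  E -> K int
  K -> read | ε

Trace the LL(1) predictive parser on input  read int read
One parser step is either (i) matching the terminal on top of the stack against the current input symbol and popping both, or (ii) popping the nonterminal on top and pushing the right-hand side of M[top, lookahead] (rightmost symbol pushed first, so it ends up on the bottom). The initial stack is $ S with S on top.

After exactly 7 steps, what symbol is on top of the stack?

read

     Stack           Input            Action
  1  $ S             read int read $  expand S -> E R K
  2  $ K R E         read int read $  expand E -> K int
  3  $ K R int K     read int read $  expand K -> read
  4  $ K R int read  read int read $  match read
  5  $ K R int       int read $       match int
  6  $ K R           read $           expand R -> ε
  7  $ K             read $           expand K -> read
Stack after step 7: $ read (top = read).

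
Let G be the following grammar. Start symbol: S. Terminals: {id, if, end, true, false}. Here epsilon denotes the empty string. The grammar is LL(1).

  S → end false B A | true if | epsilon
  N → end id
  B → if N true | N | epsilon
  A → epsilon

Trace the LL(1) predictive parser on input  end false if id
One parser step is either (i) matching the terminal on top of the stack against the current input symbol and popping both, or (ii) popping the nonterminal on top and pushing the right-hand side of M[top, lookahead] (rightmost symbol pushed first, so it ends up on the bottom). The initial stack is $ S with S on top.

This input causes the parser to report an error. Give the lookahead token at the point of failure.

id

step 1: stack=$ S  input=end false if id $  — expand S → end false B A
step 2: stack=$ A B false end  input=end false if id $  — match end
step 3: stack=$ A B false  input=false if id $  — match false
step 4: stack=$ A B  input=if id $  — expand B → if N true
step 5: stack=$ A true N if  input=if id $  — match if
step 6: stack=$ A true N  input=id $  — error: M[N, id] is empty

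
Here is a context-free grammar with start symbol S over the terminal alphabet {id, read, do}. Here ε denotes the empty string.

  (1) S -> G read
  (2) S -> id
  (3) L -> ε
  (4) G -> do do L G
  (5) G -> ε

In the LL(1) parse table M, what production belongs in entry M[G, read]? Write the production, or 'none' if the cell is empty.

G -> ε

FIRST(L): from L->ε we get {ε}. So FIRST(L) = {ε}.
FIRST(G): from G->do do L G we get {do}; from G->ε we get {ε}. So FIRST(G) = {ε, do}.
FIRST(S): from S->G read we get {do, read}; from S->id we get {id}. So FIRST(S) = {do, id, read}.
FOLLOW(S) includes $ since S is the start symbol.
FOLLOW(G): in S->G read, G is followed by read with FIRST {read}; in G->do do L G, the suffix after G is empty (adds nothing new). Thus FOLLOW(G) = {read}.
For G -> do do L G: FIRST(do do L G) = {do}, so it goes in M[G, t] for t ∈ {do}.
For G -> ε: FIRST(ε) = {ε}, so it goes in M[G, t] for t ∈ {}; since ε ∈ FIRST, also for every t ∈ FOLLOW(G) = {read}.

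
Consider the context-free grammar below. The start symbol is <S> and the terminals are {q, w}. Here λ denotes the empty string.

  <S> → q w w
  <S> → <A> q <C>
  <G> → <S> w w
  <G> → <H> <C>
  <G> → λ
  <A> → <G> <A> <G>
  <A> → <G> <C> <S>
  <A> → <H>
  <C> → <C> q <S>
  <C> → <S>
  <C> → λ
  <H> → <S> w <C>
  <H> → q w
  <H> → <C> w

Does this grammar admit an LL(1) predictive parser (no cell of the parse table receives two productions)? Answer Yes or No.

FIRST(<S>) = {q, w}
FIRST(<G>) = {λ, q, w}
FIRST(<A>) = {q, w}
FIRST(<C>) = {λ, q, w}
FIRST(<H>) = {q, w}
FOLLOW(<S>) = {$, q, w}
FOLLOW(<G>) = {q, w}
FOLLOW(<A>) = {q, w}
FOLLOW(<C>) = {$, q, w}
FOLLOW(<H>) = {q, w}
Cell M[<A>, q] receives both <A> → <G> <A> <G> and <A> → <G> <C> <S> and <A> → <H> — the grammar is not LL(1).

No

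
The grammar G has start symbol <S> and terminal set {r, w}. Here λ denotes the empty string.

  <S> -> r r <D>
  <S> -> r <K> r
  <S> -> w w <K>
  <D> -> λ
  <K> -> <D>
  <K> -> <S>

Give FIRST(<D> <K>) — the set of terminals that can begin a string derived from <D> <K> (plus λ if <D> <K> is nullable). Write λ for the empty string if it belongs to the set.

FIRST(<S>): from <S>->r r <D> we get {r}; from <S>->r <K> r we get {r}; from <S>->w w <K> we get {w}. So FIRST(<S>) = {r, w}.
FIRST(<D>): from <D>->λ we get {λ}. So FIRST(<D>) = {λ}.
FIRST(<K>): from <K>-><D> we get {λ}; from <K>-><S> we get {r, w}. So FIRST(<K>) = {λ, r, w}.
FIRST(<D> <K>): take FIRST of each symbol in turn, carrying on past any symbol whose FIRST contains λ; result {λ, r, w}.

{λ, r, w}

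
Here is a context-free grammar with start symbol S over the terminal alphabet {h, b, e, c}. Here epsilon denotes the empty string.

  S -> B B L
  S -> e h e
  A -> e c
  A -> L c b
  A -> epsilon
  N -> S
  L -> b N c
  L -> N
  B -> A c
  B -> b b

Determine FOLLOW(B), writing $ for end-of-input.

FIRST(S) = {b, c, e}  (via B B L)
FIRST(N) = {b, c, e}  (via S)
FIRST(L) = {b, c, e}  (via N)
FIRST(A) = {epsilon, b, c, e}  (via L c b)
FIRST(B) = {b, c, e}  (via A c)
FOLLOW(S) includes $ since S is the start symbol.
FOLLOW(A): in B->A c, A is followed by c with FIRST {c}. Thus FOLLOW(A) = {c}.
FOLLOW(B): in S->B B L (occurrence 1), B is followed by B L with FIRST {b, c, e}; in S->B B L (occurrence 2), B is followed by L with FIRST {b, c, e}. Thus FOLLOW(B) = {b, c, e}.
FOLLOW(S): in N->S, the suffix after S is empty, so FOLLOW(S) ⊇ FOLLOW(N) = {$, c}. Thus FOLLOW(S) = {$, c}.
FOLLOW(L): in S->B B L, the suffix after L is empty, so FOLLOW(L) ⊇ FOLLOW(S) = {$, c}; in A->L c b, L is followed by c b with FIRST {c}. Thus FOLLOW(L) = {$, c}.
FOLLOW(N): in L->b N c, N is followed by c with FIRST {c}; in L->N, the suffix after N is empty, so FOLLOW(N) ⊇ FOLLOW(L) = {$, c}. Thus FOLLOW(N) = {$, c}.

{b, c, e}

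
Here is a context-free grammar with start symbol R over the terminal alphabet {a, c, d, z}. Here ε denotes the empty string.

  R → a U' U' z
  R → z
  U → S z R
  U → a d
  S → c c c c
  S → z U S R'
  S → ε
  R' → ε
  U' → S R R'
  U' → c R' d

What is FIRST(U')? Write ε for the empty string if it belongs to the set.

FIRST(R): from R→a U' U' z we get {a}; from R→z we get {z}. So FIRST(R) = {a, z}.
FIRST(S): from S→c c c c we get {c}; from S→z U S R' we get {z}; from S→ε we get {ε}. So FIRST(S) = {ε, c, z}.
FIRST(R'): from R'→ε we get {ε}. So FIRST(R') = {ε}.
FIRST(U): from U→S z R we get {c, z}; from U→a d we get {a}. So FIRST(U) = {a, c, z}.
FIRST(U'): from U'→S R R' we get {a, c, z}; from U'→c R' d we get {c}. So FIRST(U') = {a, c, z}.

{a, c, z}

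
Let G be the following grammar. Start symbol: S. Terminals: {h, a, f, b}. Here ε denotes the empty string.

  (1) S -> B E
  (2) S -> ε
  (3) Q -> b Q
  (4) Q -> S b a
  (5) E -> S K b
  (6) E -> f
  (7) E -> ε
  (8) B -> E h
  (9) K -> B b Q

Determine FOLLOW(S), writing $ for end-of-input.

{$, b, f, h}

FIRST(S): from S->B E we get {f, h}; from S->ε we get {ε}. So FIRST(S) = {ε, f, h}.
FIRST(Q): from Q->b Q we get {b}; from Q->S b a we get {b, f, h}. So FIRST(Q) = {b, f, h}.
FIRST(E): from E->S K b we get {f, h}; from E->f we get {f}; from E->ε we get {ε}. So FIRST(E) = {ε, f, h}.
FIRST(B): from B->E h we get {f, h}. So FIRST(B) = {f, h}.
FIRST(K): from K->B b Q we get {f, h}. So FIRST(K) = {f, h}.
FOLLOW(S) includes $ since S is the start symbol.
FOLLOW(S): in Q->S b a, S is followed by b a with FIRST {b}; in E->S K b, S is followed by K b with FIRST {f, h}. Thus FOLLOW(S) = {$, b, f, h}.
FOLLOW(E): in S->B E, the suffix after E is empty, so FOLLOW(E) ⊇ FOLLOW(S) = {$, b, f, h}; in B->E h, E is followed by h with FIRST {h}. Thus FOLLOW(E) = {$, b, f, h}.
FOLLOW(B): in S->B E, B is followed by E with FIRST {ε, f, h}; in S->B E, the suffix after B is nullable, so FOLLOW(B) ⊇ FOLLOW(S) = {$, b, f, h}; in K->B b Q, B is followed by b Q with FIRST {b}. Thus FOLLOW(B) = {$, b, f, h}.
FOLLOW(K): in E->S K b, K is followed by b with FIRST {b}. Thus FOLLOW(K) = {b}.
FOLLOW(Q): in Q->b Q, the suffix after Q is empty (adds nothing new); in K->B b Q, the suffix after Q is empty, so FOLLOW(Q) ⊇ FOLLOW(K) = {b}. Thus FOLLOW(Q) = {b}.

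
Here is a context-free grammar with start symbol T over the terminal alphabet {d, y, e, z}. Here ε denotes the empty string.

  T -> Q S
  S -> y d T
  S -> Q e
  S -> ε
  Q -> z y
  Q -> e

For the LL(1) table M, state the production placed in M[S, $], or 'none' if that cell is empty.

S -> ε

FIRST(Q): from Q->z y we get {z}; from Q->e we get {e}. So FIRST(Q) = {e, z}.
FIRST(T): from T->Q S we get {e, z}. So FIRST(T) = {e, z}.
FIRST(S): from S->y d T we get {y}; from S->Q e we get {e, z}; from S->ε we get {ε}. So FIRST(S) = {ε, e, y, z}.
FOLLOW(T) includes $ since T is the start symbol.
FOLLOW(T): in S->y d T, the suffix after T is empty, so FOLLOW(T) ⊇ FOLLOW(S) = {$}. Thus FOLLOW(T) = {$}.
FOLLOW(S): in T->Q S, the suffix after S is empty, so FOLLOW(S) ⊇ FOLLOW(T) = {$}. Thus FOLLOW(S) = {$}.
For S -> y d T: FIRST(y d T) = {y}, so it goes in M[S, t] for t ∈ {y}.
For S -> Q e: FIRST(Q e) = {e, z}, so it goes in M[S, t] for t ∈ {e, z}.
For S -> ε: FIRST(ε) = {ε}, so it goes in M[S, t] for t ∈ {}; since ε ∈ FIRST, also for every t ∈ FOLLOW(S) = {$}.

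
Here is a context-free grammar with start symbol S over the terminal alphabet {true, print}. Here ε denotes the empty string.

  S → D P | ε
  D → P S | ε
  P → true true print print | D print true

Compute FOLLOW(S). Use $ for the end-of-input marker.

FIRST(S) = {ε, print, true}  (via D P)
FIRST(D) = {ε, print, true}  (via P S)
FIRST(P) = {print, true}  (via D print true)
FOLLOW(S) includes $ since S is the start symbol.
FOLLOW(D): in S→D P, D is followed by P with FIRST {print, true}; in P→D print true, D is followed by print true with FIRST {print}. Thus FOLLOW(D) = {print, true}.
FOLLOW(S): in D→P S, the suffix after S is empty, so FOLLOW(S) ⊇ FOLLOW(D) = {print, true}. Thus FOLLOW(S) = {$, print, true}.
FOLLOW(P): in S→D P, the suffix after P is empty, so FOLLOW(P) ⊇ FOLLOW(S) = {$, print, true}; in D→P S, P is followed by S with FIRST {ε, print, true}; in D→P S, the suffix after P is nullable, so FOLLOW(P) ⊇ FOLLOW(D) = {print, true}. Thus FOLLOW(P) = {$, print, true}.

{$, print, true}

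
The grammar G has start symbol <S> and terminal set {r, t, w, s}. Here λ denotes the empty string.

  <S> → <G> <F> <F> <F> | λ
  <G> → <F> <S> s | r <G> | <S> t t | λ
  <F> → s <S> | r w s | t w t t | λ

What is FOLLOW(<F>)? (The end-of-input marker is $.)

{$, r, s, t}

FIRST(<F>) = {λ, r, s, t}
FIRST(<S>) = {λ, r, s, t}  (via <G> <F> <F> <F>)
FIRST(<G>) = {λ, r, s, t}  (via <F> <S> s, <S> t t)
FOLLOW(<S>) includes $ since <S> is the start symbol.
FOLLOW(<S>): in <G>→<F> <S> s, <S> is followed by s with FIRST {s}; in <G>→<S> t t, <S> is followed by t t with FIRST {t}; in <F>→s <S>, the suffix after <S> is empty, so FOLLOW(<S>) ⊇ FOLLOW(<F>) = {$, r, s, t}. Thus FOLLOW(<S>) = {$, r, s, t}.
FOLLOW(<G>): in <S>→<G> <F> <F> <F>, <G> is followed by <F> <F> <F> with FIRST {λ, r, s, t}; in <S>→<G> <F> <F> <F>, the suffix after <G> is nullable, so FOLLOW(<G>) ⊇ FOLLOW(<S>) = {$, r, s, t}; in <G>→r <G>, the suffix after <G> is empty (adds nothing new). Thus FOLLOW(<G>) = {$, r, s, t}.
FOLLOW(<F>): in <S>→<G> <F> <F> <F> (occurrence 1), <F> is followed by <F> <F> with FIRST {λ, r, s, t}; in <S>→<G> <F> <F> <F> (occurrence 1), the suffix after <F> is nullable, so FOLLOW(<F>) ⊇ FOLLOW(<S>) = {$, r, s, t}; in <S>→<G> <F> <F> <F> (occurrence 2), <F> is followed by <F> with FIRST {λ, r, s, t}; in <S>→<G> <F> <F> <F> (occurrence 2), the suffix after <F> is nullable, so FOLLOW(<F>) ⊇ FOLLOW(<S>) = {$, r, s, t}; in <S>→<G> <F> <F> <F> (occurrence 3), the suffix after <F> is empty, so FOLLOW(<F>) ⊇ FOLLOW(<S>) = {$, r, s, t}; in <G>→<F> <S> s, <F> is followed by <S> s with FIRST {r, s, t}. Thus FOLLOW(<F>) = {$, r, s, t}.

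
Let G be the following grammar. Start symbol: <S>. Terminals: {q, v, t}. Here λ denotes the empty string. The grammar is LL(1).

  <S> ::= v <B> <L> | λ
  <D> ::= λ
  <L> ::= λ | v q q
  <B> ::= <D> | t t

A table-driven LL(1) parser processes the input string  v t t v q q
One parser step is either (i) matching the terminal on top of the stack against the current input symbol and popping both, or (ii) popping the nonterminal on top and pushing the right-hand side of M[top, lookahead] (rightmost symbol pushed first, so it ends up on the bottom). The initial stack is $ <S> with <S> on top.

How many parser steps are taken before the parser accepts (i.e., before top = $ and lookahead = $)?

9

step 1: stack=$ <S>  input=v t t v q q $  — expand <S> ::= v <B> <L>
step 2: stack=$ <L> <B> v  input=v t t v q q $  — match v
step 3: stack=$ <L> <B>  input=t t v q q $  — expand <B> ::= t t
step 4: stack=$ <L> t t  input=t t v q q $  — match t
step 5: stack=$ <L> t  input=t v q q $  — match t
step 6: stack=$ <L>  input=v q q $  — expand <L> ::= v q q
step 7: stack=$ q q v  input=v q q $  — match v
step 8: stack=$ q q  input=q q $  — match q
step 9: stack=$ q  input=q $  — match q
Accept reached after 9 steps.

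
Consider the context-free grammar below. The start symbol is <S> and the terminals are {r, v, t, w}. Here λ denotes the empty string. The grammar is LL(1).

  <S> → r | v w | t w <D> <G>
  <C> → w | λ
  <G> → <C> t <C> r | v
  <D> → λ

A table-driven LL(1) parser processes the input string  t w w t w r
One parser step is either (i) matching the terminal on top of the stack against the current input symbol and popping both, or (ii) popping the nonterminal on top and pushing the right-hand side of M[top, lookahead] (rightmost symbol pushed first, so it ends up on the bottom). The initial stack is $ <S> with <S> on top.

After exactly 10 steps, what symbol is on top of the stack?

step 1: stack=$ <S>  input=t w w t w r $  — expand <S> → t w <D> <G>
step 2: stack=$ <G> <D> w t  input=t w w t w r $  — match t
step 3: stack=$ <G> <D> w  input=w w t w r $  — match w
step 4: stack=$ <G> <D>  input=w t w r $  — expand <D> → λ
step 5: stack=$ <G>  input=w t w r $  — expand <G> → <C> t <C> r
step 6: stack=$ r <C> t <C>  input=w t w r $  — expand <C> → w
step 7: stack=$ r <C> t w  input=w t w r $  — match w
step 8: stack=$ r <C> t  input=t w r $  — match t
step 9: stack=$ r <C>  input=w r $  — expand <C> → w
step 10: stack=$ r w  input=w r $  — match w
Stack after step 10: $ r (top = r).

r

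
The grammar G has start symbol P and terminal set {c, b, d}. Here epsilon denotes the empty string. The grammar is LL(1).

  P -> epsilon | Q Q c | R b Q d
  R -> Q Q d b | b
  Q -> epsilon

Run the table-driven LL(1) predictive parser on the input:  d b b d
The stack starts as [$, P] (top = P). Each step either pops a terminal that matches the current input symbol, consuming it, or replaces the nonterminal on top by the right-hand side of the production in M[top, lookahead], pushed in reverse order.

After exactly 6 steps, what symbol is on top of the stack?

b

step 1: stack=$ P  input=d b b d $  — expand P -> R b Q d
step 2: stack=$ d Q b R  input=d b b d $  — expand R -> Q Q d b
step 3: stack=$ d Q b b d Q Q  input=d b b d $  — expand Q -> epsilon
step 4: stack=$ d Q b b d Q  input=d b b d $  — expand Q -> epsilon
step 5: stack=$ d Q b b d  input=d b b d $  — match d
step 6: stack=$ d Q b b  input=b b d $  — match b
Stack after step 6: $ d Q b (top = b).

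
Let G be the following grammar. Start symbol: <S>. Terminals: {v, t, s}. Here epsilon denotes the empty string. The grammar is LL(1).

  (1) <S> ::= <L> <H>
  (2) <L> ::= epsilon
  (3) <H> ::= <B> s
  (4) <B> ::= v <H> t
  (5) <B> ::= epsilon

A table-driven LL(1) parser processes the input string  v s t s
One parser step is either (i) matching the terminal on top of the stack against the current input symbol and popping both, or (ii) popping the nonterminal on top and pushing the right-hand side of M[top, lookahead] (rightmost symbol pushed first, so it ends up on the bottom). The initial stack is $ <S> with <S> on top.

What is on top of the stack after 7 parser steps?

step 1: stack=$ <S>  input=v s t s $  — expand <S> ::= <L> <H>
step 2: stack=$ <H> <L>  input=v s t s $  — expand <L> ::= epsilon
step 3: stack=$ <H>  input=v s t s $  — expand <H> ::= <B> s
step 4: stack=$ s <B>  input=v s t s $  — expand <B> ::= v <H> t
step 5: stack=$ s t <H> v  input=v s t s $  — match v
step 6: stack=$ s t <H>  input=s t s $  — expand <H> ::= <B> s
step 7: stack=$ s t s <B>  input=s t s $  — expand <B> ::= epsilon
Stack after step 7: $ s t s (top = s).

s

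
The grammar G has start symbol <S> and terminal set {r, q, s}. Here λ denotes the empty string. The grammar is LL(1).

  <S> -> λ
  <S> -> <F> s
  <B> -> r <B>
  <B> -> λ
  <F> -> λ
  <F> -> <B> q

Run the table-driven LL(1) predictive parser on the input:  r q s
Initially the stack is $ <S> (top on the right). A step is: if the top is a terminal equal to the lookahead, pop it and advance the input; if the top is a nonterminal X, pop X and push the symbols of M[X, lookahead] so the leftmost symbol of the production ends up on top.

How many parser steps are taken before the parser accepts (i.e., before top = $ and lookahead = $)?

     Stack        Input    Action
  1  $ <S>        r q s $  expand <S> -> <F> s
  2  $ s <F>      r q s $  expand <F> -> <B> q
  3  $ s q <B>    r q s $  expand <B> -> r <B>
  4  $ s q <B> r  r q s $  match r
  5  $ s q <B>    q s $    expand <B> -> λ
  6  $ s q        q s $    match q
  7  $ s          s $      match s
Accept reached after 7 steps.

7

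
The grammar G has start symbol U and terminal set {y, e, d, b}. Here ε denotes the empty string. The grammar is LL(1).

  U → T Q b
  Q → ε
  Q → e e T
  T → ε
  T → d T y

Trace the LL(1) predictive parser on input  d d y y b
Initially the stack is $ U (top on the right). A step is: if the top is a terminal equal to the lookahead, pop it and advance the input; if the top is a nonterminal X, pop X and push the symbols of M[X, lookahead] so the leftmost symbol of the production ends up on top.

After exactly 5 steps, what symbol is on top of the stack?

T

step 1: stack=$ U  input=d d y y b $  — expand U → T Q b
step 2: stack=$ b Q T  input=d d y y b $  — expand T → d T y
step 3: stack=$ b Q y T d  input=d d y y b $  — match d
step 4: stack=$ b Q y T  input=d y y b $  — expand T → d T y
step 5: stack=$ b Q y y T d  input=d y y b $  — match d
Stack after step 5: $ b Q y y T (top = T).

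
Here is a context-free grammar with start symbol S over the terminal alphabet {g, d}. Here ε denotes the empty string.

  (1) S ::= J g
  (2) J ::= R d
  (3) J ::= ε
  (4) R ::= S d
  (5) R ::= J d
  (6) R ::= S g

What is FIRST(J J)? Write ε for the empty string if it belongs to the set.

FIRST(S) = {d, g}  (via J g)
FIRST(J) = {ε, d, g}  (via R d)
FIRST(R) = {d, g}  (via S d, J d, S g)
FIRST(J J): take FIRST of each symbol in turn, carrying on past any symbol whose FIRST contains ε; result {ε, d, g}.

{ε, d, g}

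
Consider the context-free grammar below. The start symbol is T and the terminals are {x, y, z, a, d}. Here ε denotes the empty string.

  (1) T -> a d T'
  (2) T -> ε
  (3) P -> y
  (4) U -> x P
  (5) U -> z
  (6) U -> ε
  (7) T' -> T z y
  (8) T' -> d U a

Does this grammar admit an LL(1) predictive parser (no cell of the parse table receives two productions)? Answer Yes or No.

FIRST(T) = {ε, a}
FIRST(P) = {y}
FIRST(U) = {ε, x, z}
FIRST(T') = {a, d, z}
FOLLOW(T) = {$, z}
FOLLOW(P) = {a}
FOLLOW(U) = {a}
FOLLOW(T') = {$, z}
Each cell of M receives at most one production.

Yes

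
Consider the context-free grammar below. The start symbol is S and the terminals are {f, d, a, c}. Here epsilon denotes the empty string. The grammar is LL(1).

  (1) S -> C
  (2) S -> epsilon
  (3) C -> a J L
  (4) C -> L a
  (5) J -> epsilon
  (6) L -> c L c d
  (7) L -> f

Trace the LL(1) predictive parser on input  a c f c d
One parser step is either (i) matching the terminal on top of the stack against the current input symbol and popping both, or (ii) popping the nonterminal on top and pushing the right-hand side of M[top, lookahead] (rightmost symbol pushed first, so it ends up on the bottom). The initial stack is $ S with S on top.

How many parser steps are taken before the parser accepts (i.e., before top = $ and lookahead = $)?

10

step 1: stack=$ S  input=a c f c d $  — expand S -> C
step 2: stack=$ C  input=a c f c d $  — expand C -> a J L
step 3: stack=$ L J a  input=a c f c d $  — match a
step 4: stack=$ L J  input=c f c d $  — expand J -> epsilon
step 5: stack=$ L  input=c f c d $  — expand L -> c L c d
step 6: stack=$ d c L c  input=c f c d $  — match c
step 7: stack=$ d c L  input=f c d $  — expand L -> f
step 8: stack=$ d c f  input=f c d $  — match f
step 9: stack=$ d c  input=c d $  — match c
step 10: stack=$ d  input=d $  — match d
Accept reached after 10 steps.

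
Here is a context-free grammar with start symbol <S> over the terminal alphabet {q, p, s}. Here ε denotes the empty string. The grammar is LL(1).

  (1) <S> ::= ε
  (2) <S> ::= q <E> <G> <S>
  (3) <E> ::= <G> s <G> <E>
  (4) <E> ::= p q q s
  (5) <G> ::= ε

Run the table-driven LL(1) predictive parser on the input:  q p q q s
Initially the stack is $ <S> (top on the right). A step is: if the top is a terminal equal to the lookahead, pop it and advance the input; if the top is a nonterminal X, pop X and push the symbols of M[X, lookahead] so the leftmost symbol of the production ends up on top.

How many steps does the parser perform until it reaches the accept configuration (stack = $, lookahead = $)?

9

step 1: stack=$ <S>  input=q p q q s $  — expand <S> ::= q <E> <G> <S>
step 2: stack=$ <S> <G> <E> q  input=q p q q s $  — match q
step 3: stack=$ <S> <G> <E>  input=p q q s $  — expand <E> ::= p q q s
step 4: stack=$ <S> <G> s q q p  input=p q q s $  — match p
step 5: stack=$ <S> <G> s q q  input=q q s $  — match q
step 6: stack=$ <S> <G> s q  input=q s $  — match q
step 7: stack=$ <S> <G> s  input=s $  — match s
step 8: stack=$ <S> <G>  input=$  — expand <G> ::= ε
step 9: stack=$ <S>  input=$  — expand <S> ::= ε
Accept reached after 9 steps.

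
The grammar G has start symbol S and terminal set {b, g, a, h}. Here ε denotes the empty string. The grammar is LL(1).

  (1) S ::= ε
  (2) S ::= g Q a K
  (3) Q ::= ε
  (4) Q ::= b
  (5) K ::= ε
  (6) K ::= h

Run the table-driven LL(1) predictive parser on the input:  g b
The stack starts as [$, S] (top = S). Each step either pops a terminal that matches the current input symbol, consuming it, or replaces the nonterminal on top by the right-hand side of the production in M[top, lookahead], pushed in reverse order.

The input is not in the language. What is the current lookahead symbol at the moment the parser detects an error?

step 1: stack=$ S  input=g b $  — expand S ::= g Q a K
step 2: stack=$ K a Q g  input=g b $  — match g
step 3: stack=$ K a Q  input=b $  — expand Q ::= b
step 4: stack=$ K a b  input=b $  — match b
step 5: stack=$ K a  input=$  — error: top is terminal a but lookahead is $

$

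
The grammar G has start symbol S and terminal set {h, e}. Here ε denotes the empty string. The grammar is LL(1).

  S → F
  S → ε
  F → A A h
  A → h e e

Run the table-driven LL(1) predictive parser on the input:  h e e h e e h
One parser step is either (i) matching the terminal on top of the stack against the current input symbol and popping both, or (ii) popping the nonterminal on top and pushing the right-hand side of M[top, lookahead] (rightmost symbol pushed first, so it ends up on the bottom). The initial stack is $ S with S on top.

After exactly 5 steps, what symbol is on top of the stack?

step 1: stack=$ S  input=h e e h e e h $  — expand S → F
step 2: stack=$ F  input=h e e h e e h $  — expand F → A A h
step 3: stack=$ h A A  input=h e e h e e h $  — expand A → h e e
step 4: stack=$ h A e e h  input=h e e h e e h $  — match h
step 5: stack=$ h A e e  input=e e h e e h $  — match e
Stack after step 5: $ h A e (top = e).

e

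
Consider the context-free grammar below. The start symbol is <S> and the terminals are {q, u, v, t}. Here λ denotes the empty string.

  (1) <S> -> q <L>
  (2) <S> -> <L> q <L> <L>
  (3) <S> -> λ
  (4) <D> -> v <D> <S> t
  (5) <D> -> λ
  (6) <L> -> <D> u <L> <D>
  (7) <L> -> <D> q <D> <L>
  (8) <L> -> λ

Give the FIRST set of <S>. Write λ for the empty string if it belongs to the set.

{λ, q, u, v}

FIRST(<D>): from <D>->v <D> <S> t we get {v}; from <D>->λ we get {λ}. So FIRST(<D>) = {λ, v}.
FIRST(<L>): from <L>-><D> u <L> <D> we get {u, v}; from <L>-><D> q <D> <L> we get {q, v}; from <L>->λ we get {λ}. So FIRST(<L>) = {λ, q, u, v}.
FIRST(<S>): from <S>->q <L> we get {q}; from <S>-><L> q <L> <L> we get {q, u, v}; from <S>->λ we get {λ}. So FIRST(<S>) = {λ, q, u, v}.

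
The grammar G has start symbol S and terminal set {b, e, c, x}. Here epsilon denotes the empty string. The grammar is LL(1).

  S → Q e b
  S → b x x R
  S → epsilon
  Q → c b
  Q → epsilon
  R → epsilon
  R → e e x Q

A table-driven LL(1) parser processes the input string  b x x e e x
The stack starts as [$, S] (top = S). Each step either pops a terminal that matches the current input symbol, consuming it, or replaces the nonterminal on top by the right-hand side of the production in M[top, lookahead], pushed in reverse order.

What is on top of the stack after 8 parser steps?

Q

     Stack      Input          Action
  1  $ S        b x x e e x $  expand S → b x x R
  2  $ R x x b  b x x e e x $  match b
  3  $ R x x    x x e e x $    match x
  4  $ R x      x e e x $      match x
  5  $ R        e e x $        expand R → e e x Q
  6  $ Q x e e  e e x $        match e
  7  $ Q x e    e x $          match e
  8  $ Q x      x $            match x
Stack after step 8: $ Q (top = Q).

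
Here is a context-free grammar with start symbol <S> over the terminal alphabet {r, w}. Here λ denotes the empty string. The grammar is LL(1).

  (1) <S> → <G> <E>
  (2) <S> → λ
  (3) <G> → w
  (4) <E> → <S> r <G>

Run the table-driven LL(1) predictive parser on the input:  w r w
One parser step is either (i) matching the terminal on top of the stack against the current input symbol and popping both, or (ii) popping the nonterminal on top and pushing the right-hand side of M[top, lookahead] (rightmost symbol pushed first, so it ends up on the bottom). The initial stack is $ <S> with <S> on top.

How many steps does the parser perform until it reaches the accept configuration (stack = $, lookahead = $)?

8

step 1: stack=$ <S>  input=w r w $  — expand <S> → <G> <E>
step 2: stack=$ <E> <G>  input=w r w $  — expand <G> → w
step 3: stack=$ <E> w  input=w r w $  — match w
step 4: stack=$ <E>  input=r w $  — expand <E> → <S> r <G>
step 5: stack=$ <G> r <S>  input=r w $  — expand <S> → λ
step 6: stack=$ <G> r  input=r w $  — match r
step 7: stack=$ <G>  input=w $  — expand <G> → w
step 8: stack=$ w  input=w $  — match w
Accept reached after 8 steps.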